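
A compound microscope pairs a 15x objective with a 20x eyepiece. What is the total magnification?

300

The overall magnification of a compound microscope is the product of the objective and eyepiece magnifications:
M = M_obj x M_eye = 15 x 20 = 300.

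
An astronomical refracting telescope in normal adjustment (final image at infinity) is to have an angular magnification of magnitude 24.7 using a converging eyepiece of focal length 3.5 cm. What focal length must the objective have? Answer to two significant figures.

86 cm

|M| = f_obj/|f_eye|, so f_obj = |M| x |f_eye| = 24.7 x 3.5 = 86.450 cm.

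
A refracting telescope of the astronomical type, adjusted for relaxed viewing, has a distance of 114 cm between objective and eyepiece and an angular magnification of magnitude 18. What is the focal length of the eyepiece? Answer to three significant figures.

6.00 cm

In normal adjustment the tube length equals f_obj + f_eye and |M| = f_obj/f_eye.
So f_obj = 18 f_eye and 18 f_eye + f_eye = 114 cm, giving f_eye = 114/19 = 6.000 cm and f_obj = 108.000 cm.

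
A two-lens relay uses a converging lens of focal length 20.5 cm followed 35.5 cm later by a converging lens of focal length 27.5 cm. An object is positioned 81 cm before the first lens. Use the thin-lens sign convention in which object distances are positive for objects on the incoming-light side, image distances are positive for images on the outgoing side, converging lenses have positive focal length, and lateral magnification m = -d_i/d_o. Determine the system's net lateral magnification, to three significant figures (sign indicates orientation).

-0.479

Applying the thin-lens equation to the first lens, 1/20.5 = 1/81 + 1/d_i1, which gives d_i1 = 27.446 cm.
Its lateral magnification is m_1 = -d_i1/d_o1 = -(27.446)/81 = -0.3388.
That image sits 8.054 cm in front of the second lens, so d_o2 = 8.054 cm.
Applying the thin-lens equation again with f_2 = 27.5 cm and d_o2 = 8.054 cm gives d_i2 = -11.389 cm.
m_2 = -(-11.389)/(8.054) = 1.4142.
The system's lateral magnification is m_1 m_2 = (-0.3388)(1.4142) = -0.4792.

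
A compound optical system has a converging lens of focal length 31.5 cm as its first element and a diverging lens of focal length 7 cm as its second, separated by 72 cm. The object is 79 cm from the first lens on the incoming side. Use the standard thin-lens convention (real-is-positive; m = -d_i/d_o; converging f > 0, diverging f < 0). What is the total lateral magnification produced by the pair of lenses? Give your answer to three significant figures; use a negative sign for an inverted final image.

-0.174

Lens 1: 1/d_i1 = 1/f_1 - 1/d_o1 = 1/31.5 - 1/79 = 0.01909 cm^-1, so d_i1 = 52.389 cm.
m_1 = -(52.389)/79 = -0.6632.
That image sits 19.611 cm in front of the second lens, so d_o2 = 19.611 cm.
Lens 2: 1/d_i2 = 1/f_2 - 1/d_o2 = 1/(-7) - 1/(19.611) = -0.19385 cm^-1, so d_i2 = -5.159 cm.
m_2 = -(-5.159)/(19.611) = 0.2631.
The system's lateral magnification is m_1 m_2 = (-0.6632)(0.2631) = -0.1744.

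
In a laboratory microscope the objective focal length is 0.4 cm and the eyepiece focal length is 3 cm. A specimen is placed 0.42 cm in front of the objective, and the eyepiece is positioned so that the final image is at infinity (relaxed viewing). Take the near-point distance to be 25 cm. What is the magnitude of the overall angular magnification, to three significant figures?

167

Objective: 1/d_i = 1/f_obj - 1/d_o = 1/0.4 - 1/0.42 = 0.11905 cm^-1, so d_i = 8.400 cm.
m_obj = -d_i/d_o = -8.400/0.42 = -20.000.
Eyepiece angular magnification (image at infinity): M_eye = D/f_e = 25/3 = 8.333.
Overall M = m_obj x M_eye = (-20.000)(8.333) = -166.67.
|M| = 166.67.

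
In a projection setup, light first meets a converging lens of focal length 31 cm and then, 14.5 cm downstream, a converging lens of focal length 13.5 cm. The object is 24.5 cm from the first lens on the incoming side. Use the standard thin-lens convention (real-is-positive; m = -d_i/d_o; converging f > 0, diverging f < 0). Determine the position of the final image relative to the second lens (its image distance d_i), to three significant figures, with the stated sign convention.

Applying the thin-lens equation to the first lens, 1/31 = 1/24.5 + 1/d_i1, which gives d_i1 = -116.846 cm.
The intermediate image is virtual, 116.846 cm to the left of lens 1, so d_o2 = L - d_i1 = 14.5 - (-116.846) = 131.346 cm.
Applying the thin-lens equation again with f_2 = 13.5 cm and d_o2 = 131.346 cm gives d_i2 = 15.047 cm.

15.0 cm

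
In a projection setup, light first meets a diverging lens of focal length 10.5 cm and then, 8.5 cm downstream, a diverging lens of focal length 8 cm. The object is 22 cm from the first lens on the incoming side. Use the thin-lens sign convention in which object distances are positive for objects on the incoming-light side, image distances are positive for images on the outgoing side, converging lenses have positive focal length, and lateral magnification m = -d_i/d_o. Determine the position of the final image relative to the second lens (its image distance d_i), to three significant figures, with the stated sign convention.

Lens 1: 1/d_i1 = 1/f_1 - 1/d_o1 = 1/(-10.5) - 1/22 = -0.14069 cm^-1, so d_i1 = -7.108 cm.
With d_i1 < 0 the first image is virtual and lies on the object side; the object distance for lens 2 is d_o2 = 8.5 - (-7.108) = 15.608 cm.
Lens 2: 1/d_i2 = 1/f_2 - 1/d_o2 = 1/(-8) - 1/(15.608) = -0.18907 cm^-1, so d_i2 = -5.289 cm.

-5.29 cm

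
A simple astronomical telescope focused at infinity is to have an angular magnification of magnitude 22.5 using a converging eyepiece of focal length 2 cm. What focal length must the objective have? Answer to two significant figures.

|M| = f_obj/|f_eye|, so f_obj = |M| x |f_eye| = 22.5 x 2 = 45.000 cm.

45 cm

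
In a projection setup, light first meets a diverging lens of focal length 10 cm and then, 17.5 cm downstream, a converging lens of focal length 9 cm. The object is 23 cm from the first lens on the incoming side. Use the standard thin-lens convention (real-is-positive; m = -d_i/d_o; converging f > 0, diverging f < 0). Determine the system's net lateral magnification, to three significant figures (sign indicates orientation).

Lens 1: 1/d_i1 = 1/f_1 - 1/d_o1 = 1/(-10) - 1/23 = -0.14348 cm^-1, so d_i1 = -6.970 cm.
m_1 = -(-6.970)/23 = 0.3030.
With d_i1 < 0 the first image is virtual and lies on the object side; the object distance for lens 2 is d_o2 = 17.5 - (-6.970) = 24.470 cm.
Lens 2: 1/d_i2 = 1/f_2 - 1/d_o2 = 1/9 - 1/(24.470) = 0.07024 cm^-1, so d_i2 = 14.236 cm.
m_2 = -(14.236)/(24.470) = -0.5818.
The system's lateral magnification is m_1 m_2 = (0.3030)(-0.5818) = -0.1763.

-0.176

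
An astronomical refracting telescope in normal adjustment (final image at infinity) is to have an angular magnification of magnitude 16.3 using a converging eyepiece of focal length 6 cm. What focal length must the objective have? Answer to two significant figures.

98 cm

|M| = f_obj/|f_eye|, so f_obj = |M| x |f_eye| = 16.3 x 6 = 97.800 cm.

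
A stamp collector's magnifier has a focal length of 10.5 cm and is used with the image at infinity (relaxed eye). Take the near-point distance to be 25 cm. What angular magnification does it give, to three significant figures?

2.38

M = D/f = 25/10.5 = 2.381.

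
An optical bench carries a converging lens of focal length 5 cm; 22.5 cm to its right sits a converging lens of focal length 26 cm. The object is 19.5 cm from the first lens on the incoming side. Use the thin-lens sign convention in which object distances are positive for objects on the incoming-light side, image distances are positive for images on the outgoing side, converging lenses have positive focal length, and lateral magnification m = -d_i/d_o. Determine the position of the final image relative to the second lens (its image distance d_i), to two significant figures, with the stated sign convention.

-40 cm

Applying the thin-lens equation to the first lens, 1/5 = 1/19.5 + 1/d_i1, which gives d_i1 = 6.724 cm.
The intermediate image is 6.724 cm to the right of lens 1, so d_o2 = L - d_i1 = 22.5 - 6.724 = 15.776 cm.
Applying the thin-lens equation again with f_2 = 26 cm and d_o2 = 15.776 cm gives d_i2 = -40.118 cm.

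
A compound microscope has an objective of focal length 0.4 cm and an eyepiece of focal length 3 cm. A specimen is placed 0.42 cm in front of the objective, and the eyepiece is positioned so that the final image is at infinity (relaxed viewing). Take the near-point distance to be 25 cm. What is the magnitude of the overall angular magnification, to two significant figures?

170

Objective: 1/d_i = 1/f_obj - 1/d_o = 1/0.4 - 1/0.42 = 0.11905 cm^-1, so d_i = 8.400 cm.
m_obj = -d_i/d_o = -8.400/0.42 = -20.000.
Eyepiece angular magnification (image at infinity): M_eye = D/f_e = 25/3 = 8.333.
Overall M = m_obj x M_eye = (-20.000)(8.333) = -166.67.
|M| = 166.67.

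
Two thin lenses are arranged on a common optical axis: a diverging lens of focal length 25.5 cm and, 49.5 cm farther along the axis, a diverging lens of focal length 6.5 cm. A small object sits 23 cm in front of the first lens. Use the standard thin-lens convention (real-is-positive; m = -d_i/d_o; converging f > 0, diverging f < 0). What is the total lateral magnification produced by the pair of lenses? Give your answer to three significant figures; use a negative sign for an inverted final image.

0.0502

Applying the thin-lens equation to the first lens, 1/(-25.5) = 1/23 + 1/d_i1, which gives d_i1 = -12.093 cm.
Its lateral magnification is m_1 = -d_i1/d_o1 = -(-12.093)/23 = 0.5258.
With d_i1 < 0 the first image is virtual and lies on the object side; the object distance for lens 2 is d_o2 = 49.5 - (-12.093) = 61.593 cm.
Applying the thin-lens equation again with f_2 = -6.5 cm and d_o2 = 61.593 cm gives d_i2 = -5.880 cm.
m_2 = -(-5.880)/(61.593) = 0.0955.
Total m = m_1 x m_2 = (0.5258)(0.0955) = 0.0502.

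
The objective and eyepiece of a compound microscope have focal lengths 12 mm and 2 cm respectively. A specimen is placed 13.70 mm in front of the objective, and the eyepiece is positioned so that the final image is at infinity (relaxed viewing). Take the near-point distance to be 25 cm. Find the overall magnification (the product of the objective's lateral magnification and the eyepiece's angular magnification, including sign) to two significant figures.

Convert to cm: f_obj = 12 mm = 1.2 cm; d_o = 13.70 mm = 1.37 cm.
Objective: 1/d_i = 1/f_obj - 1/d_o = 1/1.2 - 1/1.37 = 0.10341 cm^-1, so d_i = 9.671 cm.
m_obj = -d_i/d_o = -9.671/1.37 = -7.059.
Eyepiece angular magnification (image at infinity): M_eye = D/f_e = 25/2 = 12.500.
Overall M = m_obj x M_eye = (-7.059)(12.500) = -88.24.

-88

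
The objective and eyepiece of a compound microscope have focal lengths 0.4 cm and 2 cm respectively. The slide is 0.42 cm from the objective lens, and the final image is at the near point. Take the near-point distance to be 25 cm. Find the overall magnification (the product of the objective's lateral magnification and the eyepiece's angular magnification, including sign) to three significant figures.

-270

Objective: 1/d_i = 1/f_obj - 1/d_o = 1/0.4 - 1/0.42 = 0.11905 cm^-1, so d_i = 8.400 cm.
m_obj = -d_i/d_o = -8.400/0.42 = -20.000.
Eyepiece angular magnification (image at near point): M_eye = 1 + D/f_e = 1 + 25/2 = 13.500.
Overall M = m_obj x M_eye = (-20.000)(13.500) = -270.00.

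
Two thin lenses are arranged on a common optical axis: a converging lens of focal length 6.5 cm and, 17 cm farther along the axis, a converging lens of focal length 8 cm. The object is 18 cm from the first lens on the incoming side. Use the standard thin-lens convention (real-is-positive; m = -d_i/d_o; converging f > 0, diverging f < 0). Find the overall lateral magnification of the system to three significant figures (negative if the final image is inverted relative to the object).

-3.85

First lens: d_i1 = 1/(1/6.5 - 1/18) = 10.174 cm.
m_1 = -(10.174)/18 = -0.5652.
The intermediate image is 10.174 cm to the right of lens 1, so d_o2 = L - d_i1 = 17 - 10.174 = 6.826 cm.
Second lens: d_i2 = 1/(1/8 - 1/(6.826)) = -46.519 cm.
m_2 = -(-46.519)/(6.826) = 6.8148.
Overall magnification: m = m_1 m_2 = -3.8519.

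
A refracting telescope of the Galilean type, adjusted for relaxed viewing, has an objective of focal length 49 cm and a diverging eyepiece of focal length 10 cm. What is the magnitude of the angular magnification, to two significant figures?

4.9

|M| = f_obj/|f_eye| = 49/10 = 4.900.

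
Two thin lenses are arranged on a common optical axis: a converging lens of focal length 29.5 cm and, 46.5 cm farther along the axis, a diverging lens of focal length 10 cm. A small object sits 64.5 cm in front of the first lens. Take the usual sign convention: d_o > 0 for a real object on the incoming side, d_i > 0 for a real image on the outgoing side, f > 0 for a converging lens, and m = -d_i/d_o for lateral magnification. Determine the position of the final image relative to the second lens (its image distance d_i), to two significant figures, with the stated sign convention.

37 cm

Lens 1: 1/d_i1 = 1/f_1 - 1/d_o1 = 1/29.5 - 1/64.5 = 0.01839 cm^-1, so d_i1 = 54.364 cm.
This image would form 54.364 cm past lens 1, i.e. 7.864 cm beyond lens 2, so it is a virtual object for lens 2: d_o2 = 46.5 - 54.364 = -7.864 cm.
Lens 2: 1/d_i2 = 1/f_2 - 1/d_o2 = 1/(-10) - 1/(-7.864) = 0.02716 cm^-1, so d_i2 = 36.823 cm.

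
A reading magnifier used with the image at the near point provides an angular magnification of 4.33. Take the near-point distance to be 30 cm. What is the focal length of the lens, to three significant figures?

For the image at the near point, M = 1 + D/f.
f = D/(M - 1) = 30/(4.33 - 1) = 9.009 cm.

9.01 cm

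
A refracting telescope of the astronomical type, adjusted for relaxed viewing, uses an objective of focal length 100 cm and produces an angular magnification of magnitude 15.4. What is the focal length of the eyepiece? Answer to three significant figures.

6.49 cm

|M| = f_obj/f_eye, so f_eye = f_obj/|M| = 100/15.4 = 6.494 cm.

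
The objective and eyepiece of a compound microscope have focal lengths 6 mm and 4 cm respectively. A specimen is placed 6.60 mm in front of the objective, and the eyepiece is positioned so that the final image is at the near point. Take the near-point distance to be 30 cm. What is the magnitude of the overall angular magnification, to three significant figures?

85.0

Convert to cm: f_obj = 6 mm = 0.6 cm; d_o = 6.60 mm = 0.66 cm.
Objective: 1/d_i = 1/f_obj - 1/d_o = 1/0.6 - 1/0.66 = 0.15152 cm^-1, so d_i = 6.600 cm.
m_obj = -d_i/d_o = -6.600/0.66 = -10.000.
Eyepiece angular magnification (image at near point): M_eye = 1 + D/f_e = 1 + 30/4 = 8.500.
Overall M = m_obj x M_eye = (-10.000)(8.500) = -85.00.
|M| = 85.00.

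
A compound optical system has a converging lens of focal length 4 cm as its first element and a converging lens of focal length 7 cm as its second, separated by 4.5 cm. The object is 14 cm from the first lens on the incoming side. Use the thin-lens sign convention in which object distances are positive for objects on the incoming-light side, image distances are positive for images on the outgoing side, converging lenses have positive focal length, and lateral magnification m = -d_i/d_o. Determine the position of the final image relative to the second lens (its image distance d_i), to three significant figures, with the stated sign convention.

Lens 1: 1/d_i1 = 1/f_1 - 1/d_o1 = 1/4 - 1/14 = 0.17857 cm^-1, so d_i1 = 5.600 cm.
Since 5.600 cm > 4.5 cm, the first image lies past the second lens and serves as a virtual object: d_o2 = L - d_i1 = -1.100 cm.
Lens 2: 1/d_i2 = 1/f_2 - 1/d_o2 = 1/7 - 1/(-1.100) = 1.05195 cm^-1, so d_i2 = 0.951 cm.

0.951 cm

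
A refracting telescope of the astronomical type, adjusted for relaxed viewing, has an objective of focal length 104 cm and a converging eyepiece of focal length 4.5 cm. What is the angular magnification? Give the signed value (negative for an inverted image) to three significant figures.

M = -f_obj/f_eye = -104/(4.5) = -23.111.

-23.1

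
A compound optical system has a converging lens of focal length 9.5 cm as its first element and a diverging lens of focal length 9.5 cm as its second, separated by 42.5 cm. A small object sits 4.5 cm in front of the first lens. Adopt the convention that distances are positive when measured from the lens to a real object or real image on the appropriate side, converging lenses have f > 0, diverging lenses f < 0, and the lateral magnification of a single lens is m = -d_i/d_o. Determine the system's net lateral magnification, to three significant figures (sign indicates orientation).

0.298

Applying the thin-lens equation to the first lens, 1/9.5 = 1/4.5 + 1/d_i1, which gives d_i1 = -8.550 cm.
Its lateral magnification is m_1 = -d_i1/d_o1 = -(-8.550)/4.5 = 1.9000.
With d_i1 < 0 the first image is virtual and lies on the object side; the object distance for lens 2 is d_o2 = 42.5 - (-8.550) = 51.050 cm.
Applying the thin-lens equation again with f_2 = -9.5 cm and d_o2 = 51.050 cm gives d_i2 = -8.009 cm.
m_2 = -(-8.009)/(51.050) = 0.1569.
Total m = m_1 x m_2 = (1.9000)(0.1569) = 0.2981.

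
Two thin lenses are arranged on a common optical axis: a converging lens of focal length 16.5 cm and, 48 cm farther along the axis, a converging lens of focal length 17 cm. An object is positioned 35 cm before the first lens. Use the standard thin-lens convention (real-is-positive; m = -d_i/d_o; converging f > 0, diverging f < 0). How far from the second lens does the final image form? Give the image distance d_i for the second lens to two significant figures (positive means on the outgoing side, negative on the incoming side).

Applying the thin-lens equation to the first lens, 1/16.5 = 1/35 + 1/d_i1, which gives d_i1 = 31.216 cm.
The intermediate image is 31.216 cm to the right of lens 1, so d_o2 = L - d_i1 = 48 - 31.216 = 16.784 cm.
Applying the thin-lens equation again with f_2 = 17 cm and d_o2 = 16.784 cm gives d_i2 = -1319.625 cm.

-1300 cm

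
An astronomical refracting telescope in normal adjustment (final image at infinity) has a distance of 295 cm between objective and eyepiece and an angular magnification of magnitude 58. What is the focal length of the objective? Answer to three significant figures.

In normal adjustment the tube length equals f_obj + f_eye and |M| = f_obj/f_eye.
So f_obj = 58 f_eye and 58 f_eye + f_eye = 295 cm, giving f_eye = 295/59 = 5.000 cm and f_obj = 290.000 cm.

290 cm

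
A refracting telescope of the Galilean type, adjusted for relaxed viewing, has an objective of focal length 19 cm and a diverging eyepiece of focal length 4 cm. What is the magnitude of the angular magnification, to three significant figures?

|M| = f_obj/|f_eye| = 19/4 = 4.750.

4.75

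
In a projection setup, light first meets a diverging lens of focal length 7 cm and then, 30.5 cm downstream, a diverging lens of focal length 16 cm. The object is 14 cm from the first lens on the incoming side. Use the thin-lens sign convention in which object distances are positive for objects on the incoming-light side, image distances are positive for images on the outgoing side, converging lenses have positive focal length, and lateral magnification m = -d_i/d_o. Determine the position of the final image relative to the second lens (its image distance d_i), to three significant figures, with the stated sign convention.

Applying the thin-lens equation to the first lens, 1/(-7) = 1/14 + 1/d_i1, which gives d_i1 = -4.667 cm.
With d_i1 < 0 the first image is virtual and lies on the object side; the object distance for lens 2 is d_o2 = 30.5 - (-4.667) = 35.167 cm.
Applying the thin-lens equation again with f_2 = -16 cm and d_o2 = 35.167 cm gives d_i2 = -10.997 cm.

-11.0 cm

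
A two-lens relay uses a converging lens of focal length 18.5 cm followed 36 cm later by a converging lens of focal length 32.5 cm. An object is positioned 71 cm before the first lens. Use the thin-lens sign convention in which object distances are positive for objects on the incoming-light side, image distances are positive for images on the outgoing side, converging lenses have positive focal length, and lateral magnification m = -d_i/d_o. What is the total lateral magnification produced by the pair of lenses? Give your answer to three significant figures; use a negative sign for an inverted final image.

-0.532

Lens 1: 1/d_i1 = 1/f_1 - 1/d_o1 = 1/18.5 - 1/71 = 0.03997 cm^-1, so d_i1 = 25.019 cm.
m_1 = -(25.019)/71 = -0.3524.
Object distance for lens 2: d_o2 = 36 - 25.019 = 10.981 cm.
Lens 2: 1/d_i2 = 1/f_2 - 1/d_o2 = 1/32.5 - 1/(10.981) = -0.06030 cm^-1, so d_i2 = -16.584 cm.
m_2 = -(-16.584)/(10.981) = 1.5103.
Total m = m_1 x m_2 = (-0.3524)(1.5103) = -0.5322.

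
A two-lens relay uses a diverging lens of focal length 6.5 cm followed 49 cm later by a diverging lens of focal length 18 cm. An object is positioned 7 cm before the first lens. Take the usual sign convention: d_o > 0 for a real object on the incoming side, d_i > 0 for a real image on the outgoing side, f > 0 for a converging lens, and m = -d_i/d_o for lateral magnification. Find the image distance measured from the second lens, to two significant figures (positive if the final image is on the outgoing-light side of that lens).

-13 cm

First lens: d_i1 = 1/(1/(-6.5) - 1/7) = -3.370 cm.
With d_i1 < 0 the first image is virtual and lies on the object side; the object distance for lens 2 is d_o2 = 49 - (-3.370) = 52.370 cm.
Second lens: d_i2 = 1/(1/(-18) - 1/(52.370)) = -13.396 cm.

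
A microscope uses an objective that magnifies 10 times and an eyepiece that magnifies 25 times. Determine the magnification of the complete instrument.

250

The overall magnification of a compound microscope is the product of the objective and eyepiece magnifications:
M = M_obj x M_eye = 10 x 25 = 250.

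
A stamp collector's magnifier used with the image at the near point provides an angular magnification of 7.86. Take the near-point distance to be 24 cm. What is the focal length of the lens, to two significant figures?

3.5 cm

For the image at the near point, M = 1 + D/f.
f = D/(M - 1) = 24/(7.86 - 1) = 3.499 cm.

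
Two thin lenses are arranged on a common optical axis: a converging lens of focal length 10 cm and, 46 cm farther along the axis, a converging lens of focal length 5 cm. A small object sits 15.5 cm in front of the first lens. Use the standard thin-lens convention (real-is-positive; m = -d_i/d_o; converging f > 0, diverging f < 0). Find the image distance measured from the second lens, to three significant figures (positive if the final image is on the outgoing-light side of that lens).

6.95 cm

First lens: d_i1 = 1/(1/10 - 1/15.5) = 28.182 cm.
Object distance for lens 2: d_o2 = 46 - 28.182 = 17.818 cm.
Second lens: d_i2 = 1/(1/5 - 1/(17.818)) = 6.950 cm.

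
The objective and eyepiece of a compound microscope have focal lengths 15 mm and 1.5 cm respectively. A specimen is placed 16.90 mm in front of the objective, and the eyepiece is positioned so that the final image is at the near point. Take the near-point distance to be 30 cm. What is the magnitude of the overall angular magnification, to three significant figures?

166

Convert to cm: f_obj = 15 mm = 1.5 cm; d_o = 16.90 mm = 1.69 cm.
Objective: 1/d_i = 1/f_obj - 1/d_o = 1/1.5 - 1/1.69 = 0.07495 cm^-1, so d_i = 13.342 cm.
m_obj = -d_i/d_o = -13.342/1.69 = -7.895.
Eyepiece angular magnification (image at near point): M_eye = 1 + D/f_e = 1 + 30/1.5 = 21.000.
Overall M = m_obj x M_eye = (-7.895)(21.000) = -165.79.
|M| = 165.79.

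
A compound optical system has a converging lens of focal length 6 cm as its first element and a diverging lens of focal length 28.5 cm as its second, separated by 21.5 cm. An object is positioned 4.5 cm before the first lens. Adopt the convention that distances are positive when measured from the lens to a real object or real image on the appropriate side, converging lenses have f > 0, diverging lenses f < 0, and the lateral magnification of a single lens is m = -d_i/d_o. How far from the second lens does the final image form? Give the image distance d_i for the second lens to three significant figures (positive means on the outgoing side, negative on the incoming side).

-16.6 cm

Lens 1: 1/d_i1 = 1/f_1 - 1/d_o1 = 1/6 - 1/4.5 = -0.05556 cm^-1, so d_i1 = -18.000 cm.
With d_i1 < 0 the first image is virtual and lies on the object side; the object distance for lens 2 is d_o2 = 21.5 - (-18.000) = 39.500 cm.
Lens 2: 1/d_i2 = 1/f_2 - 1/d_o2 = 1/(-28.5) - 1/(39.500) = -0.06040 cm^-1, so d_i2 = -16.555 cm.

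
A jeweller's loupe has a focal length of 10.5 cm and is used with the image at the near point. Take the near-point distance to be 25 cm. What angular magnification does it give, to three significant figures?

3.38

M = 1 + D/f = 1 + 25/10.5 = 3.381.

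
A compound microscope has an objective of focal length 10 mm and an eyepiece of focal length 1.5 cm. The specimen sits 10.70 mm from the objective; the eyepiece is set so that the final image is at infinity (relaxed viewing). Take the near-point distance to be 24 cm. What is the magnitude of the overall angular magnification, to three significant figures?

Convert to cm: f_obj = 10 mm = 1 cm; d_o = 10.70 mm = 1.07 cm.
Objective: 1/d_i = 1/f_obj - 1/d_o = 1/1 - 1/1.07 = 0.06542 cm^-1, so d_i = 15.286 cm.
m_obj = -d_i/d_o = -15.286/1.07 = -14.286.
Eyepiece angular magnification (image at infinity): M_eye = D/f_e = 24/1.5 = 16.000.
Overall M = m_obj x M_eye = (-14.286)(16.000) = -228.57.
|M| = 228.57.

229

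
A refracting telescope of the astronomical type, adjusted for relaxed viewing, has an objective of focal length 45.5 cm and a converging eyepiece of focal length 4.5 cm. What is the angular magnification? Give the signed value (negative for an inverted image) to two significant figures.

-10

M = -f_obj/f_eye = -45.5/(4.5) = -10.111.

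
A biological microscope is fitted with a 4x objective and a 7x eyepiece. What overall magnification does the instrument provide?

The overall magnification of a compound microscope is the product of the objective and eyepiece magnifications:
M = M_obj x M_eye = 4 x 7 = 28.

28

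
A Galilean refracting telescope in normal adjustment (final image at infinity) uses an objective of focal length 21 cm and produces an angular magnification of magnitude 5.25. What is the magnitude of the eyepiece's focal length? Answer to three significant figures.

4.00 cm

|M| = f_obj/|f_eye|, so |f_eye| = f_obj/|M| = 21/5.25 = 4.000 cm.
(The eyepiece is diverging, so its signed focal length is -4.000 cm.)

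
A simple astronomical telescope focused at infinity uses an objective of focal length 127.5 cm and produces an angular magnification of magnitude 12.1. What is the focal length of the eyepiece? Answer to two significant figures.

|M| = f_obj/f_eye, so f_eye = f_obj/|M| = 127.5/12.1 = 10.537 cm.

11 cm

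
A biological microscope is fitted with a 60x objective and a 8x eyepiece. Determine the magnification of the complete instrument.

The overall magnification of a compound microscope is the product of the objective and eyepiece magnifications:
M = M_obj x M_eye = 60 x 8 = 480.

480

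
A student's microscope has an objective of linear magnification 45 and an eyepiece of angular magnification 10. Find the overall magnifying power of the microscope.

450

The overall magnification of a compound microscope is the product of the objective and eyepiece magnifications:
M = M_obj x M_eye = 45 x 10 = 450.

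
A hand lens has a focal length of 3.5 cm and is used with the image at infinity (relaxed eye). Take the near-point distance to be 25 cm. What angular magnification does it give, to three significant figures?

M = D/f = 25/3.5 = 7.143.

7.14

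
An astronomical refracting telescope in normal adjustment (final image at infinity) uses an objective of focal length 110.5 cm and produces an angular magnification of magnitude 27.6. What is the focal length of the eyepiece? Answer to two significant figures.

|M| = f_obj/f_eye, so f_eye = f_obj/|M| = 110.5/27.6 = 4.004 cm.

4.0 cm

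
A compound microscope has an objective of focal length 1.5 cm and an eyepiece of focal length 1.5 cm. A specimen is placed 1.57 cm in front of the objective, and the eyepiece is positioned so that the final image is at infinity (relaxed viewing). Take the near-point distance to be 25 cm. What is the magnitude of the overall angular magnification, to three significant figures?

Objective: 1/d_i = 1/f_obj - 1/d_o = 1/1.5 - 1/1.57 = 0.02972 cm^-1, so d_i = 33.643 cm.
m_obj = -d_i/d_o = -33.643/1.57 = -21.429.
Eyepiece angular magnification (image at infinity): M_eye = D/f_e = 25/1.5 = 16.667.
Overall M = m_obj x M_eye = (-21.429)(16.667) = -357.14.
|M| = 357.14.

357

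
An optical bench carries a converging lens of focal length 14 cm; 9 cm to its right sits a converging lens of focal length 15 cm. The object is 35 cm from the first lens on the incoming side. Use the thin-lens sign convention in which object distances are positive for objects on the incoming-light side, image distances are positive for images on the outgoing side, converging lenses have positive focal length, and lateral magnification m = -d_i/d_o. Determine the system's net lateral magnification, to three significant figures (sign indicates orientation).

-0.341

Lens 1: 1/d_i1 = 1/f_1 - 1/d_o1 = 1/14 - 1/35 = 0.04286 cm^-1, so d_i1 = 23.333 cm.
m_1 = -(23.333)/35 = -0.6667.
Since 23.333 cm > 9 cm, the first image lies past the second lens and serves as a virtual object: d_o2 = L - d_i1 = -14.333 cm.
Lens 2: 1/d_i2 = 1/f_2 - 1/d_o2 = 1/15 - 1/(-14.333) = 0.13643 cm^-1, so d_i2 = 7.330 cm.
m_2 = -(7.330)/(-14.333) = 0.5114.
The system's lateral magnification is m_1 m_2 = (-0.6667)(0.5114) = -0.3409.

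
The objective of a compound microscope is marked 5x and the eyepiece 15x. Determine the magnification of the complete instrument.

75

The overall magnification of a compound microscope is the product of the objective and eyepiece magnifications:
M = M_obj x M_eye = 5 x 15 = 75.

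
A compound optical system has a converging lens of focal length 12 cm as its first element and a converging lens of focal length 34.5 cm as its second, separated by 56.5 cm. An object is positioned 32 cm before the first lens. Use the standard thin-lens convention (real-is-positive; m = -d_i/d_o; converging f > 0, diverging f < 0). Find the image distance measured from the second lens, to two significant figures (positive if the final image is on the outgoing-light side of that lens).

Applying the thin-lens equation to the first lens, 1/12 = 1/32 + 1/d_i1, which gives d_i1 = 19.200 cm.
That image sits 37.300 cm in front of the second lens, so d_o2 = 37.300 cm.
Applying the thin-lens equation again with f_2 = 34.5 cm and d_o2 = 37.300 cm gives d_i2 = 459.589 cm.

460 cm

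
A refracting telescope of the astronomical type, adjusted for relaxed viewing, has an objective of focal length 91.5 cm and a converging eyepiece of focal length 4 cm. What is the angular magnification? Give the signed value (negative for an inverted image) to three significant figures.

-22.9

M = -f_obj/f_eye = -91.5/(4) = -22.875.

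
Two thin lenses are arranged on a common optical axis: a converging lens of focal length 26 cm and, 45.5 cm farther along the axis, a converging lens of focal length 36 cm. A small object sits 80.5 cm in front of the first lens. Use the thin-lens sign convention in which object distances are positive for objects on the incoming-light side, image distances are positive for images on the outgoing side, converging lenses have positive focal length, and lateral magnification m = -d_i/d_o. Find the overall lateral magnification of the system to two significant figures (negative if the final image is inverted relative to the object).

First lens: d_i1 = 1/(1/26 - 1/80.5) = 38.404 cm.
m_1 = -(38.404)/80.5 = -0.4771.
The intermediate image is 38.404 cm to the right of lens 1, so d_o2 = L - d_i1 = 45.5 - 38.404 = 7.096 cm.
Second lens: d_i2 = 1/(1/36 - 1/(7.096)) = -8.839 cm.
m_2 = -(-8.839)/(7.096) = 1.2455.
Total m = m_1 x m_2 = (-0.4771)(1.2455) = -0.5942.

-0.59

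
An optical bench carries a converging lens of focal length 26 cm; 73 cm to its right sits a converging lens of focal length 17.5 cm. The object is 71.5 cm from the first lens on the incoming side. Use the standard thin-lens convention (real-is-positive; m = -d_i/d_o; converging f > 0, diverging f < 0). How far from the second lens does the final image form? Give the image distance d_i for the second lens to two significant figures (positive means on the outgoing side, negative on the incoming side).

Applying the thin-lens equation to the first lens, 1/26 = 1/71.5 + 1/d_i1, which gives d_i1 = 40.857 cm.
Object distance for lens 2: d_o2 = 73 - 40.857 = 32.143 cm.
Applying the thin-lens equation again with f_2 = 17.5 cm and d_o2 = 32.143 cm gives d_i2 = 38.415 cm.

38 cm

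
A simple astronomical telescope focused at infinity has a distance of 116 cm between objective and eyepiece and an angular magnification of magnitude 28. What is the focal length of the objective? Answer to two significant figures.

110 cm

In normal adjustment the tube length equals f_obj + f_eye and |M| = f_obj/f_eye.
So f_obj = 28 f_eye and 28 f_eye + f_eye = 116 cm, giving f_eye = 116/29 = 4.000 cm and f_obj = 112.000 cm.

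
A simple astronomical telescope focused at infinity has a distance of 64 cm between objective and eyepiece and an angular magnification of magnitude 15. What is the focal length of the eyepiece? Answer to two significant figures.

4.0 cm

In normal adjustment the tube length equals f_obj + f_eye and |M| = f_obj/f_eye.
So f_obj = 15 f_eye and 15 f_eye + f_eye = 64 cm, giving f_eye = 64/16 = 4.000 cm and f_obj = 60.000 cm.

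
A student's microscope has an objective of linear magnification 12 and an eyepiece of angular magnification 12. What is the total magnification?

144

The overall magnification of a compound microscope is the product of the objective and eyepiece magnifications:
M = M_obj x M_eye = 12 x 12 = 144.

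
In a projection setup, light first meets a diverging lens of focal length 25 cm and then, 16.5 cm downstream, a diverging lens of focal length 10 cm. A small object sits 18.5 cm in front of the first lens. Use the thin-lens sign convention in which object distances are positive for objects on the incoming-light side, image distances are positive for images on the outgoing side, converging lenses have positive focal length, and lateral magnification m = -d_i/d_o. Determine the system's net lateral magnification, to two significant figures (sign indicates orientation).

First lens: d_i1 = 1/(1/(-25) - 1/18.5) = -10.632 cm.
m_1 = -(-10.632)/18.5 = 0.5747.
With d_i1 < 0 the first image is virtual and lies on the object side; the object distance for lens 2 is d_o2 = 16.5 - (-10.632) = 27.132 cm.
Second lens: d_i2 = 1/(1/(-10) - 1/(27.132)) = -7.307 cm.
m_2 = -(-7.307)/(27.132) = 0.2693.
Total m = m_1 x m_2 = (0.5747)(0.2693) = 0.1548.

0.15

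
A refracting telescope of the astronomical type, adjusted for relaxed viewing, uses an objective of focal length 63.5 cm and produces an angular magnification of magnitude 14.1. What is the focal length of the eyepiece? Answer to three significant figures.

4.50 cm

|M| = f_obj/f_eye, so f_eye = f_obj/|M| = 63.5/14.1 = 4.504 cm.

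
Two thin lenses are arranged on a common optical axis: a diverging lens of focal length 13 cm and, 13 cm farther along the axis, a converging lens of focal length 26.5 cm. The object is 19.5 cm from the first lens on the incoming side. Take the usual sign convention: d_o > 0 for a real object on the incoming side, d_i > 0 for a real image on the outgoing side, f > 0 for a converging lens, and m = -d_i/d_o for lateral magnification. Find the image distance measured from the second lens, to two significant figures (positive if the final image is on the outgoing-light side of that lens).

-97 cm

Applying the thin-lens equation to the first lens, 1/(-13) = 1/19.5 + 1/d_i1, which gives d_i1 = -7.800 cm.
The intermediate image is virtual, 7.800 cm to the left of lens 1, so d_o2 = L - d_i1 = 13 - (-7.800) = 20.800 cm.
Applying the thin-lens equation again with f_2 = 26.5 cm and d_o2 = 20.800 cm gives d_i2 = -96.702 cm.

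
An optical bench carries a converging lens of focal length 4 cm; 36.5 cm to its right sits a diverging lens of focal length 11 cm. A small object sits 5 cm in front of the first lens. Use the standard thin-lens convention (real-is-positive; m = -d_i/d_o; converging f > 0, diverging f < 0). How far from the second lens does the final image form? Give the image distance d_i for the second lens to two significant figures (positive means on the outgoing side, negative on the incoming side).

-6.6 cm

Lens 1: 1/d_i1 = 1/f_1 - 1/d_o1 = 1/4 - 1/5 = 0.05000 cm^-1, so d_i1 = 20.000 cm.
Object distance for lens 2: d_o2 = 36.5 - 20.000 = 16.500 cm.
Lens 2: 1/d_i2 = 1/f_2 - 1/d_o2 = 1/(-11) - 1/(16.500) = -0.15152 cm^-1, so d_i2 = -6.600 cm.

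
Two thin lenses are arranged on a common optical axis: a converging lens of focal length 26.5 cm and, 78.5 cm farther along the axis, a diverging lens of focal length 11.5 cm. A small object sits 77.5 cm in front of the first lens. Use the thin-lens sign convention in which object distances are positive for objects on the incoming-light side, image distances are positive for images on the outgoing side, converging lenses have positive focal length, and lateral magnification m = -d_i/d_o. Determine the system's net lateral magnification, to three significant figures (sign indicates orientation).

Lens 1: 1/d_i1 = 1/f_1 - 1/d_o1 = 1/26.5 - 1/77.5 = 0.02483 cm^-1, so d_i1 = 40.270 cm.
m_1 = -(40.270)/77.5 = -0.5196.
The intermediate image is 40.270 cm to the right of lens 1, so d_o2 = L - d_i1 = 78.5 - 40.270 = 38.230 cm.
Lens 2: 1/d_i2 = 1/f_2 - 1/d_o2 = 1/(-11.5) - 1/(38.230) = -0.11311 cm^-1, so d_i2 = -8.841 cm.
m_2 = -(-8.841)/(38.230) = 0.2312.
The system's lateral magnification is m_1 m_2 = (-0.5196)(0.2312) = -0.1202.

-0.120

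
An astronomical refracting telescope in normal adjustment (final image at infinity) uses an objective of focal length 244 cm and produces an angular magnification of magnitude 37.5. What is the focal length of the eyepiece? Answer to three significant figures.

|M| = f_obj/f_eye, so f_eye = f_obj/|M| = 244/37.5 = 6.507 cm.

6.51 cm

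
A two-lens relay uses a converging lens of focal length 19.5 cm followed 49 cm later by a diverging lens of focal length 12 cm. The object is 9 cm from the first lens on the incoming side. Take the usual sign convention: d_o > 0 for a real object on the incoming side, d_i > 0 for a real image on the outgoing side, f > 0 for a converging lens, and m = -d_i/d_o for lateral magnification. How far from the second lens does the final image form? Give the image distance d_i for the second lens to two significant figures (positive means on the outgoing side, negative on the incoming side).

-10 cm

First lens: d_i1 = 1/(1/19.5 - 1/9) = -16.714 cm.
With d_i1 < 0 the first image is virtual and lies on the object side; the object distance for lens 2 is d_o2 = 49 - (-16.714) = 65.714 cm.
Second lens: d_i2 = 1/(1/(-12) - 1/(65.714)) = -10.147 cm.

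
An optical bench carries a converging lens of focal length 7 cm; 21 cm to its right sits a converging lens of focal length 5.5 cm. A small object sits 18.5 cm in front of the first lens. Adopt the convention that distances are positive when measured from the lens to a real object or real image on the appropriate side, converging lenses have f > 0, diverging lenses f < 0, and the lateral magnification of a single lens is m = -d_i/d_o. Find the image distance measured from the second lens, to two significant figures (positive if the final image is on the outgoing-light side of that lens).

Applying the thin-lens equation to the first lens, 1/7 = 1/18.5 + 1/d_i1, which gives d_i1 = 11.261 cm.
That image sits 9.739 cm in front of the second lens, so d_o2 = 9.739 cm.
Applying the thin-lens equation again with f_2 = 5.5 cm and d_o2 = 9.739 cm gives d_i2 = 12.636 cm.

13 cm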